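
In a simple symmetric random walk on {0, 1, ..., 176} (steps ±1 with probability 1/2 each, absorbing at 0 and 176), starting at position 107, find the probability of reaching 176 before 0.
P(hit 176 before 0) = 107/176

Let u_k = P(hit 176 before 0 | start at k). Then u_0 = 0, u_176 = 1, and u_k = u_{k-1}/2 + u_{k+1}/2 for 1 ≤ k ≤ 175. This harmonic recurrence is solved by u_k = k/176, giving u_107 = 107/176.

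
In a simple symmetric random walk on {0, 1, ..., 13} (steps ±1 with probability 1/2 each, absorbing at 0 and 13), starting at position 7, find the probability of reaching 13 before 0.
P(hit 13 before 0) = 7/13

Let u_k = P(hit 13 before 0 | start at k). Then u_0 = 0, u_13 = 1, and u_k = u_{k-1}/2 + u_{k+1}/2 for 1 ≤ k ≤ 12. This harmonic recurrence is solved by u_k = k/13, giving u_7 = 7/13.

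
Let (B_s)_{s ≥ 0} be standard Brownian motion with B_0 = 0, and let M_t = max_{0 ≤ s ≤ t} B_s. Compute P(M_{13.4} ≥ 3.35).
P(M_{13.4} ≥ 3.35) = 2·P(B_{13.4} ≥ 3.35) = 2(1 − Φ(3.35/√13.4)) ≈ 0.3601

By the reflection principle for Brownian motion, P(M_t ≥ a) = 2 · P(B_t ≥ a) for a ≥ 0. Since B_t ~ N(0, t), P(B_t ≥ 3.35) = 1 − Φ(3.35/√t) = 1 − Φ(3.35/√13.4) = 1 − Φ(0.9152). So
  P(M_{13.4} ≥ 3.35) = 2(1 − Φ(0.9152)) ≈ 0.3601.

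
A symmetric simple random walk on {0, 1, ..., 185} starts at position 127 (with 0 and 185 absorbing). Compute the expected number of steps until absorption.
E[τ | X_0 = 127] = 7366

Let v_k = E[τ | X_0 = k]. Boundary: v_0 = v_185 = 0. Recurrence: v_k = 1 + (v_{k-1} + v_{k+1})/2 for 1 ≤ k ≤ 184. The particular solution to v_k − (v_{k-1} + v_{k+1})/2 = 1 is v_k = −k^2. Adding homogeneous solution A + B k and matching boundaries gives v_k = k (185 − k). Substituting k = 127: v_127 = 127 · 58 = 7366.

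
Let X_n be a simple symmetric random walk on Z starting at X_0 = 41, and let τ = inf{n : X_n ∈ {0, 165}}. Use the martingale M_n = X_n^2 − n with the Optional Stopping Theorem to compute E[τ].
E[τ] = 5084

M_n = X_n^2 − n is a martingale (since E[X_{n+1}^2 | F_n] = X_n^2 + 1). By OST (τ has finite mean in a bounded region), E[M_τ] = E[M_0] = X_0^2 − 0 = 41^2 = 1681. Also E[M_τ] = E[X_τ^2] − E[τ]. The walk exits at 0 or 165, with P(hit 165 first) = 41/165, so E[X_τ^2] = 165^2 · 41/165 + 0 = 6765. Thus E[τ] = E[X_τ^2] − E[M_τ] = 6765 − 1681 = 5084 = 41(165 − 41) = 5084.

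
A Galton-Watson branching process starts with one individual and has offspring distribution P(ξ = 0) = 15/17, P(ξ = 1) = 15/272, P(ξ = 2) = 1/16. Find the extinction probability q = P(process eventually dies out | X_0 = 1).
q = 1

Mean offspring μ = 0·15/17 + 1·15/272 + 2·1/16 = 49/272 ≤ 1. For μ ≤ 1 with offspring not concentrated at 1, the Galton-Watson process goes extinct almost surely, so q = 1.
(Algebraic check: The pgf is f(s) = 15/17 + 15/272·s + 1/16·s². The extinction probability q is the smallest fixed point of f in [0, 1]. Setting s = f(s):
  1/16·s² + (15/272 − 1)·s + 15/17 = 0
  1/16·s² − (15/17 + 1/16)·s + 15/17 = 0
which factors as (s − 1)·(1/16·s − 15/17) = 0, giving roots s = 1 and s = (15/17)/(1/16) = 240/17. Since 240/17 ≥ 1, the smallest root in [0, 1] is s = 1.)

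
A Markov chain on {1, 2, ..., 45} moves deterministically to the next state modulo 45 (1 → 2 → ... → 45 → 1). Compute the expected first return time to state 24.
E[T_24 | X_0 = 24] = 45

The chain cycles deterministically, so starting at state 24 it returns in exactly 45 steps. Equivalently, the stationary distribution is uniform π_j = 1/45 for every state j, so by Kac's formula E[T_24] = 1/π_24 = 45.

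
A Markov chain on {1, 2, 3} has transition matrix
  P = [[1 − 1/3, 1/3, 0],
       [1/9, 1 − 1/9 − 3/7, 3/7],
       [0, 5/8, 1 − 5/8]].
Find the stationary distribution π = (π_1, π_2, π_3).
π = (35/212, 105/212, 18/53)

This is a birth-death chain on three states, which satisfies detailed balance: π_1 · P_{12} = π_2 · P_{21} and π_2 · P_{23} = π_3 · P_{32}.
From π_1 · 1/3 = π_2 · 1/9: π_2/π_1 = (1/3)/(1/9) = 3.
From π_2 · 3/7 = π_3 · 5/8: π_3/π_2 = (3/7)/(5/8) = 24/35.
Take π_1 proportional to 1; then unnormalized π = (1, 3, 72/35). Normalize by dividing by the sum 212/35:
  π = (35/212, 105/212, 18/53).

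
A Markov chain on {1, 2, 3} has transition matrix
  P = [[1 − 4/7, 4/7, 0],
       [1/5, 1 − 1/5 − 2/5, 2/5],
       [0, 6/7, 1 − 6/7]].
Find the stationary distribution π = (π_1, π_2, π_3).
π = (21/109, 60/109, 28/109)

This is a birth-death chain on three states, which satisfies detailed balance: π_1 · P_{12} = π_2 · P_{21} and π_2 · P_{23} = π_3 · P_{32}.
From π_1 · 4/7 = π_2 · 1/5: π_2/π_1 = (4/7)/(1/5) = 20/7.
From π_2 · 2/5 = π_3 · 6/7: π_3/π_2 = (2/5)/(6/7) = 7/15.
Take π_1 proportional to 1; then unnormalized π = (1, 20/7, 4/3). Normalize by dividing by the sum 109/21:
  π = (21/109, 60/109, 28/109).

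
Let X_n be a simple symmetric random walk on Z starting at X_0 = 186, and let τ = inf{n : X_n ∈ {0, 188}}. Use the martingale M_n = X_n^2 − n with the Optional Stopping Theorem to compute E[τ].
E[τ] = 372

M_n = X_n^2 − n is a martingale (since E[X_{n+1}^2 | F_n] = X_n^2 + 1). By OST (τ has finite mean in a bounded region), E[M_τ] = E[M_0] = X_0^2 − 0 = 186^2 = 34596. Also E[M_τ] = E[X_τ^2] − E[τ]. The walk exits at 0 or 188, with P(hit 188 first) = 186/188, so E[X_τ^2] = 188^2 · 186/188 + 0 = 34968. Thus E[τ] = E[X_τ^2] − E[M_τ] = 34968 − 34596 = 372 = 186(188 − 186) = 372.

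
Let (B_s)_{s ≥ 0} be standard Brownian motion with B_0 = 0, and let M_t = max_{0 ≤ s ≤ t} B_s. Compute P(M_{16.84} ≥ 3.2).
P(M_{16.84} ≥ 3.2) = 2·P(B_{16.84} ≥ 3.2) = 2(1 − Φ(3.2/√16.84)) ≈ 0.4355

By the reflection principle for Brownian motion, P(M_t ≥ a) = 2 · P(B_t ≥ a) for a ≥ 0. Since B_t ~ N(0, t), P(B_t ≥ 3.2) = 1 − Φ(3.2/√t) = 1 − Φ(3.2/√16.84) = 1 − Φ(0.7798). So
  P(M_{16.84} ≥ 3.2) = 2(1 − Φ(0.7798)) ≈ 0.4355.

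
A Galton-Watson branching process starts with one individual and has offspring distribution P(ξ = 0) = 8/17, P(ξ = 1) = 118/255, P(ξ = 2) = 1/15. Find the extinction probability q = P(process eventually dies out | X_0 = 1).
q = 1

Mean offspring μ = 0·8/17 + 1·118/255 + 2·1/15 = 152/255 ≤ 1. For μ ≤ 1 with offspring not concentrated at 1, the Galton-Watson process goes extinct almost surely, so q = 1.
(Algebraic check: The pgf is f(s) = 8/17 + 118/255·s + 1/15·s². The extinction probability q is the smallest fixed point of f in [0, 1]. Setting s = f(s):
  1/15·s² + (118/255 − 1)·s + 8/17 = 0
  1/15·s² − (8/17 + 1/15)·s + 8/17 = 0
which factors as (s − 1)·(1/15·s − 8/17) = 0, giving roots s = 1 and s = (8/17)/(1/15) = 120/17. Since 120/17 ≥ 1, the smallest root in [0, 1] is s = 1.)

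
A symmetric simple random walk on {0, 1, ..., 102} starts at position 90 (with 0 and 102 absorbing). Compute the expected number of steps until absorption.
E[τ | X_0 = 90] = 1080

Let v_k = E[τ | X_0 = k]. Boundary: v_0 = v_102 = 0. Recurrence: v_k = 1 + (v_{k-1} + v_{k+1})/2 for 1 ≤ k ≤ 101. The particular solution to v_k − (v_{k-1} + v_{k+1})/2 = 1 is v_k = −k^2. Adding homogeneous solution A + B k and matching boundaries gives v_k = k (102 − k). Substituting k = 90: v_90 = 90 · 12 = 1080.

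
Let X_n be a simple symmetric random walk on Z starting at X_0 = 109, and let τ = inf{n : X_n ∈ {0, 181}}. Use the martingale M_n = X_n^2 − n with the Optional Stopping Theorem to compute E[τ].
E[τ] = 7848

M_n = X_n^2 − n is a martingale (since E[X_{n+1}^2 | F_n] = X_n^2 + 1). By OST (τ has finite mean in a bounded region), E[M_τ] = E[M_0] = X_0^2 − 0 = 109^2 = 11881. Also E[M_τ] = E[X_τ^2] − E[τ]. The walk exits at 0 or 181, with P(hit 181 first) = 109/181, so E[X_τ^2] = 181^2 · 109/181 + 0 = 19729. Thus E[τ] = E[X_τ^2] − E[M_τ] = 19729 − 11881 = 7848 = 109(181 − 109) = 7848.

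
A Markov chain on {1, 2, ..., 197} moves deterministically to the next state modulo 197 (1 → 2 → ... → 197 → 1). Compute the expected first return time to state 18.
E[T_18 | X_0 = 18] = 197

The chain cycles deterministically, so starting at state 18 it returns in exactly 197 steps. Equivalently, the stationary distribution is uniform π_j = 1/197 for every state j, so by Kac's formula E[T_18] = 1/π_18 = 197.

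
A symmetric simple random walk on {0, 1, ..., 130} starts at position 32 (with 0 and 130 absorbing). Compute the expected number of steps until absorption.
E[τ | X_0 = 32] = 3136

Let v_k = E[τ | X_0 = k]. Boundary: v_0 = v_130 = 0. Recurrence: v_k = 1 + (v_{k-1} + v_{k+1})/2 for 1 ≤ k ≤ 129. The particular solution to v_k − (v_{k-1} + v_{k+1})/2 = 1 is v_k = −k^2. Adding homogeneous solution A + B k and matching boundaries gives v_k = k (130 − k). Substituting k = 32: v_32 = 32 · 98 = 3136.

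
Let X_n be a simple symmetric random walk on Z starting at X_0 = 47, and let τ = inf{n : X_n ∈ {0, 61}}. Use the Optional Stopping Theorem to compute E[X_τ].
E[X_τ] = 47

X_n is a martingale and τ is a bounded-mean stopping time (indeed τ is finite a.s. with bounded expectation since the walk is in a bounded region). By the OST, E[X_τ] = E[X_0] = 47. Equivalently: E[X_τ] = 61 · P(hit 61 first) + 0 · P(hit 0 first) = 61 · (47/61) = 47.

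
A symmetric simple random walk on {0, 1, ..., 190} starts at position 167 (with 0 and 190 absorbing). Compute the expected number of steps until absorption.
E[τ | X_0 = 167] = 3841

Let v_k = E[τ | X_0 = k]. Boundary: v_0 = v_190 = 0. Recurrence: v_k = 1 + (v_{k-1} + v_{k+1})/2 for 1 ≤ k ≤ 189. The particular solution to v_k − (v_{k-1} + v_{k+1})/2 = 1 is v_k = −k^2. Adding homogeneous solution A + B k and matching boundaries gives v_k = k (190 − k). Substituting k = 167: v_167 = 167 · 23 = 3841.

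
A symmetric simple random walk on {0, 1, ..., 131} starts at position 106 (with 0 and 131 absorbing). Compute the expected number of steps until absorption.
E[τ | X_0 = 106] = 2650

Let v_k = E[τ | X_0 = k]. Boundary: v_0 = v_131 = 0. Recurrence: v_k = 1 + (v_{k-1} + v_{k+1})/2 for 1 ≤ k ≤ 130. The particular solution to v_k − (v_{k-1} + v_{k+1})/2 = 1 is v_k = −k^2. Adding homogeneous solution A + B k and matching boundaries gives v_k = k (131 − k). Substituting k = 106: v_106 = 106 · 25 = 2650.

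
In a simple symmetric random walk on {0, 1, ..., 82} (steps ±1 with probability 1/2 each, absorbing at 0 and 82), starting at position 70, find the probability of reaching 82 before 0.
P(hit 82 before 0) = 70/82 = 35/41

Let u_k = P(hit 82 before 0 | start at k). Then u_0 = 0, u_82 = 1, and u_k = u_{k-1}/2 + u_{k+1}/2 for 1 ≤ k ≤ 81. This harmonic recurrence is solved by u_k = k/82, giving u_70 = 70/82 = 35/41.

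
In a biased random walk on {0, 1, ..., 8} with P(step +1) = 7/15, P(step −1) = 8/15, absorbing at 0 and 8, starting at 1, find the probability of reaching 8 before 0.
P(hit 8 before 0) = (1 − (8/7)^1) / (1 − (8/7)^8) = 823543/11012415

Let u_k denote P(reach 8 before 0 | start at k). Boundary: u_0 = 0, u_8 = 1. Recurrence: u_k = 7/15·u_{k+1} + 8/15·u_{k-1} for 1 ≤ k ≤ 7. Try u_k = A + B·r^k with r = q/p = (8/15)/(7/15) = 8/7. Substitution satisfies the recurrence; boundary conditions give:
  u_k = (1 − r^k) / (1 − r^N) = (1 − (8/7)^1) / (1 − (8/7)^8) = 823543/11012415.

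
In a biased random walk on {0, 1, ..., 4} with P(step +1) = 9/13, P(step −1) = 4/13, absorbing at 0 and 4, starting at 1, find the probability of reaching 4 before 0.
P(hit 4 before 0) = (1 − (4/9)^1) / (1 − (4/9)^4) = 729/1261

Let u_k denote P(reach 4 before 0 | start at k). Boundary: u_0 = 0, u_4 = 1. Recurrence: u_k = 9/13·u_{k+1} + 4/13·u_{k-1} for 1 ≤ k ≤ 3. Try u_k = A + B·r^k with r = q/p = (4/13)/(9/13) = 4/9. Substitution satisfies the recurrence; boundary conditions give:
  u_k = (1 − r^k) / (1 − r^N) = (1 − (4/9)^1) / (1 − (4/9)^4) = 729/1261.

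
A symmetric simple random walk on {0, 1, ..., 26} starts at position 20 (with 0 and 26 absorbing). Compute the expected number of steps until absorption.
E[τ | X_0 = 20] = 120

Let v_k = E[τ | X_0 = k]. Boundary: v_0 = v_26 = 0. Recurrence: v_k = 1 + (v_{k-1} + v_{k+1})/2 for 1 ≤ k ≤ 25. The particular solution to v_k − (v_{k-1} + v_{k+1})/2 = 1 is v_k = −k^2. Adding homogeneous solution A + B k and matching boundaries gives v_k = k (26 − k). Substituting k = 20: v_20 = 20 · 6 = 120.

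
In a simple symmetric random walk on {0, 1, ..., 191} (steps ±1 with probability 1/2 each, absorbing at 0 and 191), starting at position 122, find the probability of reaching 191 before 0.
P(hit 191 before 0) = 122/191

Let u_k = P(hit 191 before 0 | start at k). Then u_0 = 0, u_191 = 1, and u_k = u_{k-1}/2 + u_{k+1}/2 for 1 ≤ k ≤ 190. This harmonic recurrence is solved by u_k = k/191, giving u_122 = 122/191.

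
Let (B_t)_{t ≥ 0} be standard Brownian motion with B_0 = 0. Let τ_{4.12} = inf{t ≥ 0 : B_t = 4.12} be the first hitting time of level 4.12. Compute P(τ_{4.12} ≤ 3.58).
P(τ_{4.12} ≤ 3.58) = 2(1 − Φ(4.12/√3.58)) = 2(1 − Φ(2.1775)) ≈ 0.0294

By the reflection principle for standard BM, P(τ_b ≤ t) = 2 · P(B_t ≥ b). Since B_t ~ N(0, t), P(B_t ≥ 4.12) = 1 − Φ(4.12/√t) = 1 − Φ(4.12/√3.58) = 1 − Φ(2.1775) ≈ 0.01472. Doubling: P(τ_{4.12} ≤ 3.58) ≈ 2 · 0.01472 = 0.02944 ≈ 0.0294.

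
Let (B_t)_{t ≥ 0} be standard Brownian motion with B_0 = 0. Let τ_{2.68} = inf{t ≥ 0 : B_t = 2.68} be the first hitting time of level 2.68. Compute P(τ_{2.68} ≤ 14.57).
P(τ_{2.68} ≤ 14.57) = 2(1 − Φ(2.68/√14.57)) = 2(1 − Φ(0.7021)) ≈ 0.4826

By the reflection principle for standard BM, P(τ_b ≤ t) = 2 · P(B_t ≥ b). Since B_t ~ N(0, t), P(B_t ≥ 2.68) = 1 − Φ(2.68/√t) = 1 − Φ(2.68/√14.57) = 1 − Φ(0.7021) ≈ 0.24131. Doubling: P(τ_{2.68} ≤ 14.57) ≈ 2 · 0.24131 = 0.48262 ≈ 0.4826.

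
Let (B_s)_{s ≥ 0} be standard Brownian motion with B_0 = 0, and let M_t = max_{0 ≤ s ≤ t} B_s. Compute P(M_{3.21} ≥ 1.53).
P(M_{3.21} ≥ 1.53) = 2·P(B_{3.21} ≥ 1.53) = 2(1 − Φ(1.53/√3.21)) ≈ 0.3931

By the reflection principle for Brownian motion, P(M_t ≥ a) = 2 · P(B_t ≥ a) for a ≥ 0. Since B_t ~ N(0, t), P(B_t ≥ 1.53) = 1 − Φ(1.53/√t) = 1 − Φ(1.53/√3.21) = 1 − Φ(0.8540). So
  P(M_{3.21} ≥ 1.53) = 2(1 − Φ(0.8540)) ≈ 0.3931.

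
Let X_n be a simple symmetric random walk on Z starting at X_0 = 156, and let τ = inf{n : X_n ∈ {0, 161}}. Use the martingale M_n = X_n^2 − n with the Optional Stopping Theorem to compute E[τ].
E[τ] = 780

M_n = X_n^2 − n is a martingale (since E[X_{n+1}^2 | F_n] = X_n^2 + 1). By OST (τ has finite mean in a bounded region), E[M_τ] = E[M_0] = X_0^2 − 0 = 156^2 = 24336. Also E[M_τ] = E[X_τ^2] − E[τ]. The walk exits at 0 or 161, with P(hit 161 first) = 156/161, so E[X_τ^2] = 161^2 · 156/161 + 0 = 25116. Thus E[τ] = E[X_τ^2] − E[M_τ] = 25116 − 24336 = 780 = 156(161 − 156) = 780.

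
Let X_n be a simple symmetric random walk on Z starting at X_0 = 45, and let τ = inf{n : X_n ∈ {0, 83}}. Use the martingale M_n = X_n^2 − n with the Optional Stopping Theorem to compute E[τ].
E[τ] = 1710

M_n = X_n^2 − n is a martingale (since E[X_{n+1}^2 | F_n] = X_n^2 + 1). By OST (τ has finite mean in a bounded region), E[M_τ] = E[M_0] = X_0^2 − 0 = 45^2 = 2025. Also E[M_τ] = E[X_τ^2] − E[τ]. The walk exits at 0 or 83, with P(hit 83 first) = 45/83, so E[X_τ^2] = 83^2 · 45/83 + 0 = 3735. Thus E[τ] = E[X_τ^2] − E[M_τ] = 3735 − 2025 = 1710 = 45(83 − 45) = 1710.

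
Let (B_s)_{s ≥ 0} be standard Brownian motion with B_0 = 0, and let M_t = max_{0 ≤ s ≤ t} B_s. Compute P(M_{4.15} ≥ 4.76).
P(M_{4.15} ≥ 4.76) = 2·P(B_{4.15} ≥ 4.76) = 2(1 − Φ(4.76/√4.15)) ≈ 0.0195

By the reflection principle for Brownian motion, P(M_t ≥ a) = 2 · P(B_t ≥ a) for a ≥ 0. Since B_t ~ N(0, t), P(B_t ≥ 4.76) = 1 − Φ(4.76/√t) = 1 − Φ(4.76/√4.15) = 1 − Φ(2.3366). So
  P(M_{4.15} ≥ 4.76) = 2(1 − Φ(2.3366)) ≈ 0.0195.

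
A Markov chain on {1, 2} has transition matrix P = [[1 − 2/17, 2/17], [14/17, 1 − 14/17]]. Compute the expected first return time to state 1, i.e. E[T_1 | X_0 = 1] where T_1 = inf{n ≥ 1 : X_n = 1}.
E[T_1 | X_0 = 1] = 1/π_1 = 8/7

For an irreducible recurrent Markov chain with stationary distribution π, E[T_i | X_0 = i] = 1/π_i (Kac's formula). Here π_1 = (14/17)/(2/17 + 14/17) = (14/17)/(16/17) = 7/8, so E[T_1 | X_0 = 1] = 1/π_1 = (2/17 + 14/17)/(14/17) = (16/17)/(14/17) = 8/7.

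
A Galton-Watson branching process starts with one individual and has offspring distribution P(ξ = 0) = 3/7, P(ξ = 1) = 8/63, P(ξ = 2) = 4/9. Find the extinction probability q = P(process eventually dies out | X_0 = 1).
q = 27/28

The pgf is f(s) = 3/7 + 8/63·s + 4/9·s². The extinction probability q is the smallest fixed point of f in [0, 1]. Setting s = f(s):
  4/9·s² + (8/63 − 1)·s + 3/7 = 0
  4/9·s² − (3/7 + 4/9)·s + 3/7 = 0
which factors as (s − 1)·(4/9·s − 3/7) = 0, giving roots s = 1 and s = (3/7)/(4/9) = 27/28.
Mean offspring μ = 8/63 + 2·4/9 = 64/63 > 1 (supercritical), so q < 1. The extinction probability is the smaller root: q = (3/7)/(4/9) = 27/28.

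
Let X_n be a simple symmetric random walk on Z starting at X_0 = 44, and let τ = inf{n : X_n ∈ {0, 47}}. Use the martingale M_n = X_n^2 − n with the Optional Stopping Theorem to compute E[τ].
E[τ] = 132

M_n = X_n^2 − n is a martingale (since E[X_{n+1}^2 | F_n] = X_n^2 + 1). By OST (τ has finite mean in a bounded region), E[M_τ] = E[M_0] = X_0^2 − 0 = 44^2 = 1936. Also E[M_τ] = E[X_τ^2] − E[τ]. The walk exits at 0 or 47, with P(hit 47 first) = 44/47, so E[X_τ^2] = 47^2 · 44/47 + 0 = 2068. Thus E[τ] = E[X_τ^2] − E[M_τ] = 2068 − 1936 = 132 = 44(47 − 44) = 132.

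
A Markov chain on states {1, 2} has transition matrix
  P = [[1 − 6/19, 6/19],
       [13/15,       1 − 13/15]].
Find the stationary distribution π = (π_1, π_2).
π_1 = 247/337, π_2 = 90/337

Solve πP = π with π_1 + π_2 = 1. From πP = π: π_1 · (1 − 6/19) + π_2 · 13/15 = π_1 ⇒ π_2 · 13/15 = π_1 · 6/19 ⇒ π_2/π_1 = (6/19)/(13/15) = 90/247. Together with π_1 + π_2 = 1:
  π_1 = (13/15)/(6/19 + 13/15) = (13/15)/(337/285) = 247/337,
  π_2 = (6/19)/(6/19 + 13/15) = (6/19)/(337/285) = 90/337.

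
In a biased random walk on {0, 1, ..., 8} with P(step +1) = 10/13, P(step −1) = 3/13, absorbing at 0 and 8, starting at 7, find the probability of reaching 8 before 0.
P(hit 8 before 0) = (1 − (3/10)^7) / (1 − (3/10)^8) = 14282590/14284777

Let u_k denote P(reach 8 before 0 | start at k). Boundary: u_0 = 0, u_8 = 1. Recurrence: u_k = 10/13·u_{k+1} + 3/13·u_{k-1} for 1 ≤ k ≤ 7. Try u_k = A + B·r^k with r = q/p = (3/13)/(10/13) = 3/10. Substitution satisfies the recurrence; boundary conditions give:
  u_k = (1 − r^k) / (1 − r^N) = (1 − (3/10)^7) / (1 − (3/10)^8) = 14282590/14284777.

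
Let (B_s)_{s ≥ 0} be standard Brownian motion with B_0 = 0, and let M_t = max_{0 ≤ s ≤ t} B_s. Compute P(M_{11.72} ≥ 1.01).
P(M_{11.72} ≥ 1.01) = 2·P(B_{11.72} ≥ 1.01) = 2(1 − Φ(1.01/√11.72)) ≈ 0.7680

By the reflection principle for Brownian motion, P(M_t ≥ a) = 2 · P(B_t ≥ a) for a ≥ 0. Since B_t ~ N(0, t), P(B_t ≥ 1.01) = 1 − Φ(1.01/√t) = 1 − Φ(1.01/√11.72) = 1 − Φ(0.2950). So
  P(M_{11.72} ≥ 1.01) = 2(1 − Φ(0.2950)) ≈ 0.7680.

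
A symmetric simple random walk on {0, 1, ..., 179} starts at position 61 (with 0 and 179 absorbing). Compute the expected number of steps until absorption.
E[τ | X_0 = 61] = 7198

Let v_k = E[τ | X_0 = k]. Boundary: v_0 = v_179 = 0. Recurrence: v_k = 1 + (v_{k-1} + v_{k+1})/2 for 1 ≤ k ≤ 178. The particular solution to v_k − (v_{k-1} + v_{k+1})/2 = 1 is v_k = −k^2. Adding homogeneous solution A + B k and matching boundaries gives v_k = k (179 − k). Substituting k = 61: v_61 = 61 · 118 = 7198.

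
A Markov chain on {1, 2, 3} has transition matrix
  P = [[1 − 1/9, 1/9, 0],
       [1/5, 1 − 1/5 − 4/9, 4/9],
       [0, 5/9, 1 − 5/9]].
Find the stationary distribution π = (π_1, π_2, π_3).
π = (1/2, 5/18, 2/9)

This is a birth-death chain on three states, which satisfies detailed balance: π_1 · P_{12} = π_2 · P_{21} and π_2 · P_{23} = π_3 · P_{32}.
From π_1 · 1/9 = π_2 · 1/5: π_2/π_1 = (1/9)/(1/5) = 5/9.
From π_2 · 4/9 = π_3 · 5/9: π_3/π_2 = (4/9)/(5/9) = 4/5.
Take π_1 proportional to 1; then unnormalized π = (1, 5/9, 4/9). Normalize by dividing by the sum 2:
  π = (1/2, 5/18, 2/9).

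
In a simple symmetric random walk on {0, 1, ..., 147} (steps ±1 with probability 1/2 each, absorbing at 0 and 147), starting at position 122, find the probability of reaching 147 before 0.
P(hit 147 before 0) = 122/147

Let u_k = P(hit 147 before 0 | start at k). Then u_0 = 0, u_147 = 1, and u_k = u_{k-1}/2 + u_{k+1}/2 for 1 ≤ k ≤ 146. This harmonic recurrence is solved by u_k = k/147, giving u_122 = 122/147.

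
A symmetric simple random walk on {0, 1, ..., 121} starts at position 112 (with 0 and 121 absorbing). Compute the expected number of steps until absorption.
E[τ | X_0 = 112] = 1008

Let v_k = E[τ | X_0 = k]. Boundary: v_0 = v_121 = 0. Recurrence: v_k = 1 + (v_{k-1} + v_{k+1})/2 for 1 ≤ k ≤ 120. The particular solution to v_k − (v_{k-1} + v_{k+1})/2 = 1 is v_k = −k^2. Adding homogeneous solution A + B k and matching boundaries gives v_k = k (121 − k). Substituting k = 112: v_112 = 112 · 9 = 1008.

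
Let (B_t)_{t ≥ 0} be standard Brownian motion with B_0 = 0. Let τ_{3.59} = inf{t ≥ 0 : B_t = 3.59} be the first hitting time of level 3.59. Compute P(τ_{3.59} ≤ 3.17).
P(τ_{3.59} ≤ 3.17) = 2(1 − Φ(3.59/√3.17)) = 2(1 − Φ(2.0163)) ≈ 0.0438

By the reflection principle for standard BM, P(τ_b ≤ t) = 2 · P(B_t ≥ b). Since B_t ~ N(0, t), P(B_t ≥ 3.59) = 1 − Φ(3.59/√t) = 1 − Φ(3.59/√3.17) = 1 − Φ(2.0163) ≈ 0.02188. Doubling: P(τ_{3.59} ≤ 3.17) ≈ 2 · 0.02188 = 0.04376 ≈ 0.0438.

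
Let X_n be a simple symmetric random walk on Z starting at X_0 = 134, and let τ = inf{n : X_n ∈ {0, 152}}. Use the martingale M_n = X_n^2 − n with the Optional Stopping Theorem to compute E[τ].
E[τ] = 2412

M_n = X_n^2 − n is a martingale (since E[X_{n+1}^2 | F_n] = X_n^2 + 1). By OST (τ has finite mean in a bounded region), E[M_τ] = E[M_0] = X_0^2 − 0 = 134^2 = 17956. Also E[M_τ] = E[X_τ^2] − E[τ]. The walk exits at 0 or 152, with P(hit 152 first) = 134/152, so E[X_τ^2] = 152^2 · 134/152 + 0 = 20368. Thus E[τ] = E[X_τ^2] − E[M_τ] = 20368 − 17956 = 2412 = 134(152 − 134) = 2412.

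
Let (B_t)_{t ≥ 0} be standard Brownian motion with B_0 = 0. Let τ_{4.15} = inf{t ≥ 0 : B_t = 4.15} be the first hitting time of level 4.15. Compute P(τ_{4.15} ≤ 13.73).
P(τ_{4.15} ≤ 13.73) = 2(1 − Φ(4.15/√13.73)) = 2(1 − Φ(1.1200)) ≈ 0.2627

By the reflection principle for standard BM, P(τ_b ≤ t) = 2 · P(B_t ≥ b). Since B_t ~ N(0, t), P(B_t ≥ 4.15) = 1 − Φ(4.15/√t) = 1 − Φ(4.15/√13.73) = 1 − Φ(1.1200) ≈ 0.13136. Doubling: P(τ_{4.15} ≤ 13.73) ≈ 2 · 0.13136 = 0.26272 ≈ 0.2627.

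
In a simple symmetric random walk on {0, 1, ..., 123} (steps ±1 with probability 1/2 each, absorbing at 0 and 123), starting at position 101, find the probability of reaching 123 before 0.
P(hit 123 before 0) = 101/123

Let u_k = P(hit 123 before 0 | start at k). Then u_0 = 0, u_123 = 1, and u_k = u_{k-1}/2 + u_{k+1}/2 for 1 ≤ k ≤ 122. This harmonic recurrence is solved by u_k = k/123, giving u_101 = 101/123.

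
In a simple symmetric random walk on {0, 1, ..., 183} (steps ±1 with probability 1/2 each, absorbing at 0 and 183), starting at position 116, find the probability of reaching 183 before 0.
P(hit 183 before 0) = 116/183

Let u_k = P(hit 183 before 0 | start at k). Then u_0 = 0, u_183 = 1, and u_k = u_{k-1}/2 + u_{k+1}/2 for 1 ≤ k ≤ 182. This harmonic recurrence is solved by u_k = k/183, giving u_116 = 116/183.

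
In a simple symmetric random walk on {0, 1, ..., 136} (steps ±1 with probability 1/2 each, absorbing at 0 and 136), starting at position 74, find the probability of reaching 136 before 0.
P(hit 136 before 0) = 74/136 = 37/68

Let u_k = P(hit 136 before 0 | start at k). Then u_0 = 0, u_136 = 1, and u_k = u_{k-1}/2 + u_{k+1}/2 for 1 ≤ k ≤ 135. This harmonic recurrence is solved by u_k = k/136, giving u_74 = 74/136 = 37/68.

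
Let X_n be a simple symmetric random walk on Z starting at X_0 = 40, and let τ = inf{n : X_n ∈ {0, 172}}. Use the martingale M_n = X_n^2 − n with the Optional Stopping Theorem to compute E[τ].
E[τ] = 5280

M_n = X_n^2 − n is a martingale (since E[X_{n+1}^2 | F_n] = X_n^2 + 1). By OST (τ has finite mean in a bounded region), E[M_τ] = E[M_0] = X_0^2 − 0 = 40^2 = 1600. Also E[M_τ] = E[X_τ^2] − E[τ]. The walk exits at 0 or 172, with P(hit 172 first) = 40/172, so E[X_τ^2] = 172^2 · 40/172 + 0 = 6880. Thus E[τ] = E[X_τ^2] − E[M_τ] = 6880 − 1600 = 5280 = 40(172 − 40) = 5280.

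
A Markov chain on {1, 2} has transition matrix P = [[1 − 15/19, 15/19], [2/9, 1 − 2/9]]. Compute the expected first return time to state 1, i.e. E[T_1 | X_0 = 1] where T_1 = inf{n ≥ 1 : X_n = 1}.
E[T_1 | X_0 = 1] = 1/π_1 = 173/38

For an irreducible recurrent Markov chain with stationary distribution π, E[T_i | X_0 = i] = 1/π_i (Kac's formula). Here π_1 = (2/9)/(15/19 + 2/9) = (2/9)/(173/171) = 38/173, so E[T_1 | X_0 = 1] = 1/π_1 = (15/19 + 2/9)/(2/9) = (173/171)/(2/9) = 173/38.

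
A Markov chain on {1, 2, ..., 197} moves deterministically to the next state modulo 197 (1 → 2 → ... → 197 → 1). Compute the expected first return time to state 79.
E[T_79 | X_0 = 79] = 197

The chain cycles deterministically, so starting at state 79 it returns in exactly 197 steps. Equivalently, the stationary distribution is uniform π_j = 1/197 for every state j, so by Kac's formula E[T_79] = 1/π_79 = 197.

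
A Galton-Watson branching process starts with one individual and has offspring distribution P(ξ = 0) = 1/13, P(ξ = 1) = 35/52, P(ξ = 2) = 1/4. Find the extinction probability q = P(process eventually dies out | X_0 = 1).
q = 4/13

The pgf is f(s) = 1/13 + 35/52·s + 1/4·s². The extinction probability q is the smallest fixed point of f in [0, 1]. Setting s = f(s):
  1/4·s² + (35/52 − 1)·s + 1/13 = 0
  1/4·s² − (1/13 + 1/4)·s + 1/13 = 0
which factors as (s − 1)·(1/4·s − 1/13) = 0, giving roots s = 1 and s = (1/13)/(1/4) = 4/13.
Mean offspring μ = 35/52 + 2·1/4 = 61/52 > 1 (supercritical), so q < 1. The extinction probability is the smaller root: q = (1/13)/(1/4) = 4/13.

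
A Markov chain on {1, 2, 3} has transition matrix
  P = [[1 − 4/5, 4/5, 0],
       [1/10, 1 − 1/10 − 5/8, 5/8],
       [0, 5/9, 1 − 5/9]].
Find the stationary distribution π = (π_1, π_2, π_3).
π = (1/18, 4/9, 1/2)

This is a birth-death chain on three states, which satisfies detailed balance: π_1 · P_{12} = π_2 · P_{21} and π_2 · P_{23} = π_3 · P_{32}.
From π_1 · 4/5 = π_2 · 1/10: π_2/π_1 = (4/5)/(1/10) = 8.
From π_2 · 5/8 = π_3 · 5/9: π_3/π_2 = (5/8)/(5/9) = 9/8.
Take π_1 proportional to 1; then unnormalized π = (1, 8, 9). Normalize by dividing by the sum 18:
  π = (1/18, 4/9, 1/2).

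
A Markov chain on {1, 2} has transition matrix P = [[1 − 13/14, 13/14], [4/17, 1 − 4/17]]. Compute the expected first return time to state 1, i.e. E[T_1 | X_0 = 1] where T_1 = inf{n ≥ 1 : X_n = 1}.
E[T_1 | X_0 = 1] = 1/π_1 = 277/56

For an irreducible recurrent Markov chain with stationary distribution π, E[T_i | X_0 = i] = 1/π_i (Kac's formula). Here π_1 = (4/17)/(13/14 + 4/17) = (4/17)/(277/238) = 56/277, so E[T_1 | X_0 = 1] = 1/π_1 = (13/14 + 4/17)/(4/17) = (277/238)/(4/17) = 277/56.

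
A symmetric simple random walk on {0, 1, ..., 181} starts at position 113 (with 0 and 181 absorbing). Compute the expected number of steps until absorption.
E[τ | X_0 = 113] = 7684

Let v_k = E[τ | X_0 = k]. Boundary: v_0 = v_181 = 0. Recurrence: v_k = 1 + (v_{k-1} + v_{k+1})/2 for 1 ≤ k ≤ 180. The particular solution to v_k − (v_{k-1} + v_{k+1})/2 = 1 is v_k = −k^2. Adding homogeneous solution A + B k and matching boundaries gives v_k = k (181 − k). Substituting k = 113: v_113 = 113 · 68 = 7684.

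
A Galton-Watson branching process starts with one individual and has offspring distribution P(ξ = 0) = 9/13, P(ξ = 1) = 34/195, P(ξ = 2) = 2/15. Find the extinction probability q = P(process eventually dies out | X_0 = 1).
q = 1

Mean offspring μ = 0·9/13 + 1·34/195 + 2·2/15 = 86/195 ≤ 1. For μ ≤ 1 with offspring not concentrated at 1, the Galton-Watson process goes extinct almost surely, so q = 1.
(Algebraic check: The pgf is f(s) = 9/13 + 34/195·s + 2/15·s². The extinction probability q is the smallest fixed point of f in [0, 1]. Setting s = f(s):
  2/15·s² + (34/195 − 1)·s + 9/13 = 0
  2/15·s² − (9/13 + 2/15)·s + 9/13 = 0
which factors as (s − 1)·(2/15·s − 9/13) = 0, giving roots s = 1 and s = (9/13)/(2/15) = 135/26. Since 135/26 ≥ 1, the smallest root in [0, 1] is s = 1.)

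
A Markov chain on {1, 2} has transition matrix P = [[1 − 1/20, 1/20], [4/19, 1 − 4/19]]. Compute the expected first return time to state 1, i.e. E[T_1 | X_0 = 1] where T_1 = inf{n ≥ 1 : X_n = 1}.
E[T_1 | X_0 = 1] = 1/π_1 = 99/80

For an irreducible recurrent Markov chain with stationary distribution π, E[T_i | X_0 = i] = 1/π_i (Kac's formula). Here π_1 = (4/19)/(1/20 + 4/19) = (4/19)/(99/380) = 80/99, so E[T_1 | X_0 = 1] = 1/π_1 = (1/20 + 4/19)/(4/19) = (99/380)/(4/19) = 99/80.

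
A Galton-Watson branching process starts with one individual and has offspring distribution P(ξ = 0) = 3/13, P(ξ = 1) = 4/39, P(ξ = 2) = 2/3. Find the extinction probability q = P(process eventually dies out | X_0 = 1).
q = 9/26

The pgf is f(s) = 3/13 + 4/39·s + 2/3·s². The extinction probability q is the smallest fixed point of f in [0, 1]. Setting s = f(s):
  2/3·s² + (4/39 − 1)·s + 3/13 = 0
  2/3·s² − (3/13 + 2/3)·s + 3/13 = 0
which factors as (s − 1)·(2/3·s − 3/13) = 0, giving roots s = 1 and s = (3/13)/(2/3) = 9/26.
Mean offspring μ = 4/39 + 2·2/3 = 56/39 > 1 (supercritical), so q < 1. The extinction probability is the smaller root: q = (3/13)/(2/3) = 9/26.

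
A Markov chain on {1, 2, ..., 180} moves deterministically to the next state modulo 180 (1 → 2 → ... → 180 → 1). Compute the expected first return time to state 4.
E[T_4 | X_0 = 4] = 180

The chain cycles deterministically, so starting at state 4 it returns in exactly 180 steps. Equivalently, the stationary distribution is uniform π_j = 1/180 for every state j, so by Kac's formula E[T_4] = 1/π_4 = 180.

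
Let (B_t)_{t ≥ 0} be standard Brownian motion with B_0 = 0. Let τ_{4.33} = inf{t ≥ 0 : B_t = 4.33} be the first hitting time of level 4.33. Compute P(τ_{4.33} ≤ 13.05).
P(τ_{4.33} ≤ 13.05) = 2(1 − Φ(4.33/√13.05)) = 2(1 − Φ(1.1986)) ≈ 0.2307

By the reflection principle for standard BM, P(τ_b ≤ t) = 2 · P(B_t ≥ b). Since B_t ~ N(0, t), P(B_t ≥ 4.33) = 1 − Φ(4.33/√t) = 1 − Φ(4.33/√13.05) = 1 − Φ(1.1986) ≈ 0.11534. Doubling: P(τ_{4.33} ≤ 13.05) ≈ 2 · 0.11534 = 0.23068 ≈ 0.2307.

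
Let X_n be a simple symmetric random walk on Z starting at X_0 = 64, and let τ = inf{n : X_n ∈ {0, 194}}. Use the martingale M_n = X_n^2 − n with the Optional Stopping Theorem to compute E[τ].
E[τ] = 8320

M_n = X_n^2 − n is a martingale (since E[X_{n+1}^2 | F_n] = X_n^2 + 1). By OST (τ has finite mean in a bounded region), E[M_τ] = E[M_0] = X_0^2 − 0 = 64^2 = 4096. Also E[M_τ] = E[X_τ^2] − E[τ]. The walk exits at 0 or 194, with P(hit 194 first) = 64/194, so E[X_τ^2] = 194^2 · 64/194 + 0 = 12416. Thus E[τ] = E[X_τ^2] − E[M_τ] = 12416 − 4096 = 8320 = 64(194 − 64) = 8320.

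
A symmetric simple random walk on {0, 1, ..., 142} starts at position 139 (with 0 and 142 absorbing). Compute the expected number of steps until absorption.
E[τ | X_0 = 139] = 417

Let v_k = E[τ | X_0 = k]. Boundary: v_0 = v_142 = 0. Recurrence: v_k = 1 + (v_{k-1} + v_{k+1})/2 for 1 ≤ k ≤ 141. The particular solution to v_k − (v_{k-1} + v_{k+1})/2 = 1 is v_k = −k^2. Adding homogeneous solution A + B k and matching boundaries gives v_k = k (142 − k). Substituting k = 139: v_139 = 139 · 3 = 417.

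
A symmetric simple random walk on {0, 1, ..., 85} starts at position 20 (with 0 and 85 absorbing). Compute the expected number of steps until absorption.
E[τ | X_0 = 20] = 1300

Let v_k = E[τ | X_0 = k]. Boundary: v_0 = v_85 = 0. Recurrence: v_k = 1 + (v_{k-1} + v_{k+1})/2 for 1 ≤ k ≤ 84. The particular solution to v_k − (v_{k-1} + v_{k+1})/2 = 1 is v_k = −k^2. Adding homogeneous solution A + B k and matching boundaries gives v_k = k (85 − k). Substituting k = 20: v_20 = 20 · 65 = 1300.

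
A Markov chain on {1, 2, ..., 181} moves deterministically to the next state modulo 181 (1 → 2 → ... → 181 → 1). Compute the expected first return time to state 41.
E[T_41 | X_0 = 41] = 181

The chain cycles deterministically, so starting at state 41 it returns in exactly 181 steps. Equivalently, the stationary distribution is uniform π_j = 1/181 for every state j, so by Kac's formula E[T_41] = 1/π_41 = 181.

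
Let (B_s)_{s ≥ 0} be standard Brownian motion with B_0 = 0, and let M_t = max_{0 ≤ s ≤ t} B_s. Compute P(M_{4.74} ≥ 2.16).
P(M_{4.74} ≥ 2.16) = 2·P(B_{4.74} ≥ 2.16) = 2(1 − Φ(2.16/√4.74)) ≈ 0.3211

By the reflection principle for Brownian motion, P(M_t ≥ a) = 2 · P(B_t ≥ a) for a ≥ 0. Since B_t ~ N(0, t), P(B_t ≥ 2.16) = 1 − Φ(2.16/√t) = 1 − Φ(2.16/√4.74) = 1 − Φ(0.9921). So
  P(M_{4.74} ≥ 2.16) = 2(1 − Φ(0.9921)) ≈ 0.3211.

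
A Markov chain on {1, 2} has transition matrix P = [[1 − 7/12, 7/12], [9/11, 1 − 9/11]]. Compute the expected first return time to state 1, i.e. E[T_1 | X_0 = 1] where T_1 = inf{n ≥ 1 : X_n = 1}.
E[T_1 | X_0 = 1] = 1/π_1 = 185/108

For an irreducible recurrent Markov chain with stationary distribution π, E[T_i | X_0 = i] = 1/π_i (Kac's formula). Here π_1 = (9/11)/(7/12 + 9/11) = (9/11)/(185/132) = 108/185, so E[T_1 | X_0 = 1] = 1/π_1 = (7/12 + 9/11)/(9/11) = (185/132)/(9/11) = 185/108.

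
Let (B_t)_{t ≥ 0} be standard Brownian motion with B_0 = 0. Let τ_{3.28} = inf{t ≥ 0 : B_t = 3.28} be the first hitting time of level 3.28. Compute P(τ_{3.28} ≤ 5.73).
P(τ_{3.28} ≤ 5.73) = 2(1 − Φ(3.28/√5.73)) = 2(1 − Φ(1.3702)) ≈ 0.1706

By the reflection principle for standard BM, P(τ_b ≤ t) = 2 · P(B_t ≥ b). Since B_t ~ N(0, t), P(B_t ≥ 3.28) = 1 − Φ(3.28/√t) = 1 − Φ(3.28/√5.73) = 1 − Φ(1.3702) ≈ 0.08531. Doubling: P(τ_{3.28} ≤ 5.73) ≈ 2 · 0.08531 = 0.17062 ≈ 0.1706.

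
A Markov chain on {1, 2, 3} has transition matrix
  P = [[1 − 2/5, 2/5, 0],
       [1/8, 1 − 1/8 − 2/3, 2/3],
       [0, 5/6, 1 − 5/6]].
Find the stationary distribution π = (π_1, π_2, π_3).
π = (25/169, 80/169, 64/169)

This is a birth-death chain on three states, which satisfies detailed balance: π_1 · P_{12} = π_2 · P_{21} and π_2 · P_{23} = π_3 · P_{32}.
From π_1 · 2/5 = π_2 · 1/8: π_2/π_1 = (2/5)/(1/8) = 16/5.
From π_2 · 2/3 = π_3 · 5/6: π_3/π_2 = (2/3)/(5/6) = 4/5.
Take π_1 proportional to 1; then unnormalized π = (1, 16/5, 64/25). Normalize by dividing by the sum 169/25:
  π = (25/169, 80/169, 64/169).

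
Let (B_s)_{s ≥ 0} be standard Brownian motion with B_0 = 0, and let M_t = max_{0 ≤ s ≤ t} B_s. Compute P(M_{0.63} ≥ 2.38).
P(M_{0.63} ≥ 2.38) = 2·P(B_{0.63} ≥ 2.38) = 2(1 − Φ(2.38/√0.63)) ≈ 0.0027

By the reflection principle for Brownian motion, P(M_t ≥ a) = 2 · P(B_t ≥ a) for a ≥ 0. Since B_t ~ N(0, t), P(B_t ≥ 2.38) = 1 − Φ(2.38/√t) = 1 − Φ(2.38/√0.63) = 1 − Φ(2.9985). So
  P(M_{0.63} ≥ 2.38) = 2(1 − Φ(2.9985)) ≈ 0.0027.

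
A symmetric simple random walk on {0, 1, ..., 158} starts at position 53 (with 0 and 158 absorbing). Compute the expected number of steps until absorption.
E[τ | X_0 = 53] = 5565

Let v_k = E[τ | X_0 = k]. Boundary: v_0 = v_158 = 0. Recurrence: v_k = 1 + (v_{k-1} + v_{k+1})/2 for 1 ≤ k ≤ 157. The particular solution to v_k − (v_{k-1} + v_{k+1})/2 = 1 is v_k = −k^2. Adding homogeneous solution A + B k and matching boundaries gives v_k = k (158 − k). Substituting k = 53: v_53 = 53 · 105 = 5565.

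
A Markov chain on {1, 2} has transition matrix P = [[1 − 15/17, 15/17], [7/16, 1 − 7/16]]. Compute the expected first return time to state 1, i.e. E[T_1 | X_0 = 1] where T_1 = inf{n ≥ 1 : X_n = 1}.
E[T_1 | X_0 = 1] = 1/π_1 = 359/119

For an irreducible recurrent Markov chain with stationary distribution π, E[T_i | X_0 = i] = 1/π_i (Kac's formula). Here π_1 = (7/16)/(15/17 + 7/16) = (7/16)/(359/272) = 119/359, so E[T_1 | X_0 = 1] = 1/π_1 = (15/17 + 7/16)/(7/16) = (359/272)/(7/16) = 359/119.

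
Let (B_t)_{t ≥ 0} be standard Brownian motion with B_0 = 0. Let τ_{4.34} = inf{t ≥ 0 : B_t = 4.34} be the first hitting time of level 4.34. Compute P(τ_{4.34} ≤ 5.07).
P(τ_{4.34} ≤ 5.07) = 2(1 − Φ(4.34/√5.07)) = 2(1 − Φ(1.9275)) ≈ 0.0539

By the reflection principle for standard BM, P(τ_b ≤ t) = 2 · P(B_t ≥ b). Since B_t ~ N(0, t), P(B_t ≥ 4.34) = 1 − Φ(4.34/√t) = 1 − Φ(4.34/√5.07) = 1 − Φ(1.9275) ≈ 0.02696. Doubling: P(τ_{4.34} ≤ 5.07) ≈ 2 · 0.02696 = 0.05392 ≈ 0.0539.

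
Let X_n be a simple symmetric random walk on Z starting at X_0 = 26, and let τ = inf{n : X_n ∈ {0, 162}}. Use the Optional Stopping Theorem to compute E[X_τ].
E[X_τ] = 26

X_n is a martingale and τ is a bounded-mean stopping time (indeed τ is finite a.s. with bounded expectation since the walk is in a bounded region). By the OST, E[X_τ] = E[X_0] = 26. Equivalently: E[X_τ] = 162 · P(hit 162 first) + 0 · P(hit 0 first) = 162 · (26/162) = 26.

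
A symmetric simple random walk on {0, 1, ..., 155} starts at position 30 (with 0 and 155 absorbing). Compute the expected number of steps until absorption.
E[τ | X_0 = 30] = 3750

Let v_k = E[τ | X_0 = k]. Boundary: v_0 = v_155 = 0. Recurrence: v_k = 1 + (v_{k-1} + v_{k+1})/2 for 1 ≤ k ≤ 154. The particular solution to v_k − (v_{k-1} + v_{k+1})/2 = 1 is v_k = −k^2. Adding homogeneous solution A + B k and matching boundaries gives v_k = k (155 − k). Substituting k = 30: v_30 = 30 · 125 = 3750.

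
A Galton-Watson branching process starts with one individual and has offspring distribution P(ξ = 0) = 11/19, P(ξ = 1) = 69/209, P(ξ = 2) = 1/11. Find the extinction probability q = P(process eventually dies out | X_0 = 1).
q = 1

Mean offspring μ = 0·11/19 + 1·69/209 + 2·1/11 = 107/209 ≤ 1. For μ ≤ 1 with offspring not concentrated at 1, the Galton-Watson process goes extinct almost surely, so q = 1.
(Algebraic check: The pgf is f(s) = 11/19 + 69/209·s + 1/11·s². The extinction probability q is the smallest fixed point of f in [0, 1]. Setting s = f(s):
  1/11·s² + (69/209 − 1)·s + 11/19 = 0
  1/11·s² − (11/19 + 1/11)·s + 11/19 = 0
which factors as (s − 1)·(1/11·s − 11/19) = 0, giving roots s = 1 and s = (11/19)/(1/11) = 121/19. Since 121/19 ≥ 1, the smallest root in [0, 1] is s = 1.)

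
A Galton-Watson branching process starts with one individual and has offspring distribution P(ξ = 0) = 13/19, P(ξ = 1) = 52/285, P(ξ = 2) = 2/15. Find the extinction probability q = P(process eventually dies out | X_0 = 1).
q = 1

Mean offspring μ = 0·13/19 + 1·52/285 + 2·2/15 = 128/285 ≤ 1. For μ ≤ 1 with offspring not concentrated at 1, the Galton-Watson process goes extinct almost surely, so q = 1.
(Algebraic check: The pgf is f(s) = 13/19 + 52/285·s + 2/15·s². The extinction probability q is the smallest fixed point of f in [0, 1]. Setting s = f(s):
  2/15·s² + (52/285 − 1)·s + 13/19 = 0
  2/15·s² − (13/19 + 2/15)·s + 13/19 = 0
which factors as (s − 1)·(2/15·s − 13/19) = 0, giving roots s = 1 and s = (13/19)/(2/15) = 195/38. Since 195/38 ≥ 1, the smallest root in [0, 1] is s = 1.)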